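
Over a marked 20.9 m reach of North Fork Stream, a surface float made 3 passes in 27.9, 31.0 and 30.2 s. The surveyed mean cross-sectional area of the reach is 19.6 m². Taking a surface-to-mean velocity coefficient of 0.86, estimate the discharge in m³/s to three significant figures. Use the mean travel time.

11.9 m³/s

t̄ = (27.9 + 31.0 + 30.2) / 3 = 29.7 s
v_surface = L / t̄ = 20.9 / 29.7 = 0.7037 m/s
v_mean = 0.86 × 0.7037 = 0.6052 m/s
Q = A × v_mean = 19.6 × 0.6052 = 11.86 m³/s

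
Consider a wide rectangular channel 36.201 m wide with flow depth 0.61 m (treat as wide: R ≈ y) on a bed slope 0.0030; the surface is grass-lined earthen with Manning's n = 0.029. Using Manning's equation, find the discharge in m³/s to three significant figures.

A = b·y = 36.201 × 0.61 = 22.08 m²
Wide channel: R ≈ y = 0.61 m
Q = (1/n)·A·R^(2/3)·S^(1/2) = (1/0.029) × 22.08 × 0.6100^(2/3) × 0.0030^(1/2) = 30.00 m³/s

30.0 m³/s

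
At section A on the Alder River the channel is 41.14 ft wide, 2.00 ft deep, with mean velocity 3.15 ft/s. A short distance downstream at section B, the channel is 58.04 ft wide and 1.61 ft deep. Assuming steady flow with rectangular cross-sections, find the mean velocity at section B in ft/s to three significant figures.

Q = A₁V₁ = (41.14×2.00) × 3.15 = 259.2 ft³/s
A₂ = 58.04 × 1.61 = 93.44 ft²
V₂ = Q/A₂ = 259.2/93.44 = 2.774 ft/s

2.77 ft/s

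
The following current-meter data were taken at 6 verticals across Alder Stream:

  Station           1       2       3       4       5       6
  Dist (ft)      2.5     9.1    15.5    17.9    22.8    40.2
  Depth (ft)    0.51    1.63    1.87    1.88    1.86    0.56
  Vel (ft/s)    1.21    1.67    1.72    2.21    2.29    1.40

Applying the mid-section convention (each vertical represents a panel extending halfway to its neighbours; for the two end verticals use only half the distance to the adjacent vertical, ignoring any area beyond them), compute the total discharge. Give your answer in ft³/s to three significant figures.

103 ft³/s

w_1 = (9.1 − 2.5)/2 = 3.3 ft; q_1 = 1.21 × 0.51 × 3.3 = 2.036 ft³/s
w_2 = (15.5 − 2.5)/2 = 6.5 ft; q_2 = 1.67 × 1.63 × 6.5 = 17.69 ft³/s
w_3 = (17.9 − 9.1)/2 = 4.4 ft; q_3 = 1.72 × 1.87 × 4.4 = 14.15 ft³/s
w_4 = (22.8 − 15.5)/2 = 3.65 ft; q_4 = 2.21 × 1.88 × 3.65 = 15.17 ft³/s
w_5 = (40.2 − 17.9)/2 = 11.15 ft; q_5 = 2.29 × 1.86 × 11.15 = 47.49 ft³/s
w_6 = (40.2 − 22.8)/2 = 8.7 ft; q_6 = 1.40 × 0.56 × 8.7 = 6.821 ft³/s
Q = Σ qᵢ = 103.4 ft³/s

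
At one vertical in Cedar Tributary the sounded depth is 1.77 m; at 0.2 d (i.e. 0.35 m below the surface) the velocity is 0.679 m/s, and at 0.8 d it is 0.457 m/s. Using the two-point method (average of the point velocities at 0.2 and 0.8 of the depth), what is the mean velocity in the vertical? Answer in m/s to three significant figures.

0.568 m/s

v̄ = (0.679 + 0.457) / 2 = 0.5680 m/s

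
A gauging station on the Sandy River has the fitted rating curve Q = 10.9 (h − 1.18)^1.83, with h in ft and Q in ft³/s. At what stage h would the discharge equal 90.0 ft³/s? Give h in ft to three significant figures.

h − h₀ = (Q/C)^(1/b) = (90.0/10.9)^(1/1.83) = 3.170 ft
h = 1.18 + 3.170 = 4.350 ft

4.35 ft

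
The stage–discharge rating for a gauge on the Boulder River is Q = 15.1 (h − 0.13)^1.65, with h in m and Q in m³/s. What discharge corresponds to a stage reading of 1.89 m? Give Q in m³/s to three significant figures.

38.4 m³/s

Q = 15.1 × (1.89 − 0.13)^1.65 = 15.1 × 1.76^1.65 = 38.38 m³/s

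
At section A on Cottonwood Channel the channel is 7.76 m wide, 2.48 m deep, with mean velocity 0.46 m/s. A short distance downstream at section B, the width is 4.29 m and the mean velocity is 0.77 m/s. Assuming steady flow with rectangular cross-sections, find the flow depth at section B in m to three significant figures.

Q = A₁V₁ = (7.76×2.48) × 0.46 = 8.853 m³/s
d₂ = Q/(b₂ V₂) = 8.853/(4.29×0.77) = 2.680 m

2.68 m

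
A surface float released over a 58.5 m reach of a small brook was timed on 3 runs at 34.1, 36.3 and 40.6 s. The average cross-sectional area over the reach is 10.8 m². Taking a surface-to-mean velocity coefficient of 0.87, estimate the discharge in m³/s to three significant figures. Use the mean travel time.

14.9 m³/s

t̄ = (34.1 + 36.3 + 40.6) / 3 = 37 s
v_surface = L / t̄ = 58.5 / 37 = 1.581 m/s
v_mean = 0.87 × 1.581 = 1.376 m/s
Q = A × v_mean = 10.8 × 1.376 = 14.86 m³/s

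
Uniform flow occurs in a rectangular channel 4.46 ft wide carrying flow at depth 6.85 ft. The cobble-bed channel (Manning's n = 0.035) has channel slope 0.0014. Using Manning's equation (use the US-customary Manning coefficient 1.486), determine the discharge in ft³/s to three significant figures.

A = b·y = 4.46 × 6.85 = 30.55 ft²
P = b + 2y = 4.46 + 2×6.85 = 18.16 ft
R = A/P = 30.55/18.16 = 1.682 ft
Q = (1.486/n)·A·R^(2/3)·S^(1/2) = (1.486/0.035) × 30.55 × 1.682^(2/3) × 0.0014^(1/2) = 68.65 ft³/s

68.7 ft³/s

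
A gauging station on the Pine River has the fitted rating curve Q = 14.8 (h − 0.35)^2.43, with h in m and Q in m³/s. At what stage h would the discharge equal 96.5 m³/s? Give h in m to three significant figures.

h − h₀ = (Q/C)^(1/b) = (96.5/14.8)^(1/2.43) = 2.163 m
h = 0.35 + 2.163 = 2.513 m

2.51 m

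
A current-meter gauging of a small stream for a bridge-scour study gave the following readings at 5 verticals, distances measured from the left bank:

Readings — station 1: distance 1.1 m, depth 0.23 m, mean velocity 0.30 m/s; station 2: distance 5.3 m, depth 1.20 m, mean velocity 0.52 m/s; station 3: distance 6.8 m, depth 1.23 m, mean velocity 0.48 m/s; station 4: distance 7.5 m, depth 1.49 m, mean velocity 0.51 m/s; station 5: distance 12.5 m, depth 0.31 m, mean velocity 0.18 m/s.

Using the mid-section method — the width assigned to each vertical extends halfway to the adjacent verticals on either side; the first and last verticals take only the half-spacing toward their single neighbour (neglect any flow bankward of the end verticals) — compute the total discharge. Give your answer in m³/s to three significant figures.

w_1 = (5.3 − 1.1)/2 = 2.1 m; q_1 = 0.30 × 0.23 × 2.1 = 0.1449 m³/s
w_2 = (6.8 − 1.1)/2 = 2.85 m; q_2 = 0.52 × 1.20 × 2.85 = 1.778 m³/s
w_3 = (7.5 − 5.3)/2 = 1.1 m; q_3 = 0.48 × 1.23 × 1.1 = 0.6494 m³/s
w_4 = (12.5 − 6.8)/2 = 2.85 m; q_4 = 0.51 × 1.49 × 2.85 = 2.166 m³/s
w_5 = (12.5 − 7.5)/2 = 2.5 m; q_5 = 0.18 × 0.31 × 2.5 = 0.1395 m³/s
Q = Σ qᵢ = 4.878 m³/s

4.88 m³/s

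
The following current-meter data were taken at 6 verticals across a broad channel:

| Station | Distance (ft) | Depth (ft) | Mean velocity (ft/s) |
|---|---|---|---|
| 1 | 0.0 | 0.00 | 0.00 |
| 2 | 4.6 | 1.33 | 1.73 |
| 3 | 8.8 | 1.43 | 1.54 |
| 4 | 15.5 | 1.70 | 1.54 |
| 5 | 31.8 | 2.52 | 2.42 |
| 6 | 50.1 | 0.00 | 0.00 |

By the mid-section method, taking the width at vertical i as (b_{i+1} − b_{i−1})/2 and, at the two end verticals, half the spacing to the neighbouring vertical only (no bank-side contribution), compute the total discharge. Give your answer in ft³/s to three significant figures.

158 ft³/s

w_2 = (8.8 − 0.0)/2 = 4.4 ft; q_2 = 1.73 × 1.33 × 4.4 = 10.12 ft³/s
w_3 = (15.5 − 4.6)/2 = 5.45 ft; q_3 = 1.54 × 1.43 × 5.45 = 12.00 ft³/s
w_4 = (31.8 − 8.8)/2 = 11.5 ft; q_4 = 1.54 × 1.70 × 11.5 = 30.11 ft³/s
w_5 = (50.1 − 15.5)/2 = 17.3 ft; q_5 = 2.42 × 2.52 × 17.3 = 105.5 ft³/s
Stations 1, 6 contribute zero (depth or velocity is 0).
Q = Σ qᵢ = 157.7 ft³/s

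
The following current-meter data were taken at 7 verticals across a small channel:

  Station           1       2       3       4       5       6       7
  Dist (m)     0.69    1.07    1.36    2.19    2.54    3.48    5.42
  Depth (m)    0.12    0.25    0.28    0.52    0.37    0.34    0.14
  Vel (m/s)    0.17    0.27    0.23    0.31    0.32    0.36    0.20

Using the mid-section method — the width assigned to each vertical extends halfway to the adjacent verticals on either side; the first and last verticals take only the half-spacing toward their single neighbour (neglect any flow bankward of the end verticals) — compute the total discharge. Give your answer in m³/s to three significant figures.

w_1 = (1.07 − 0.69)/2 = 0.19 m; q_1 = 0.17 × 0.12 × 0.19 = 0.003876 m³/s
w_2 = (1.36 − 0.69)/2 = 0.335 m; q_2 = 0.27 × 0.25 × 0.335 = 0.02261 m³/s
w_3 = (2.19 − 1.07)/2 = 0.56 m; q_3 = 0.23 × 0.28 × 0.56 = 0.03606 m³/s
w_4 = (2.54 − 1.36)/2 = 0.59 m; q_4 = 0.31 × 0.52 × 0.59 = 0.09511 m³/s
w_5 = (3.48 − 2.19)/2 = 0.645 m; q_5 = 0.32 × 0.37 × 0.645 = 0.07637 m³/s
w_6 = (5.42 − 2.54)/2 = 1.44 m; q_6 = 0.36 × 0.34 × 1.44 = 0.1763 m³/s
w_7 = (5.42 − 3.48)/2 = 0.97 m; q_7 = 0.20 × 0.14 × 0.97 = 0.02716 m³/s
Q = Σ qᵢ = 0.4374 m³/s

0.437 m³/s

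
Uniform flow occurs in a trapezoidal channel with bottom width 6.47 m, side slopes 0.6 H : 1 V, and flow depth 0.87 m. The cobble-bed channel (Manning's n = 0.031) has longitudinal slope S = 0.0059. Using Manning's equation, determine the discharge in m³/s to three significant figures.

A = (b + z·y)·y = (6.47 + 0.6×0.87)×0.87 = 6.083 m²
P = b + 2y√(1+z²) = 6.47 + 2×0.87×√(1+0.6²) = 8.499 m
R = A/P = 6.083/8.499 = 0.7157 m
Q = (1/n)·A·R^(2/3)·S^(1/2) = (1/0.031) × 6.083 × 0.7157^(2/3) × 0.0059^(1/2) = 12.06 m³/s

12.1 m³/s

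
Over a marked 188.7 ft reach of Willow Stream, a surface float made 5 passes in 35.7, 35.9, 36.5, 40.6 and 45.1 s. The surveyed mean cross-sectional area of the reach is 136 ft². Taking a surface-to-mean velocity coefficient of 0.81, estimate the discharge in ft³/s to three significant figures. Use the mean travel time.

t̄ = (35.7 + 35.9 + 36.5 + 40.6 + 45.1) / 5 = 38.76 s
v_surface = L / t̄ = 188.7 / 38.76 = 4.868 ft/s
v_mean = 0.81 × 4.868 = 3.943 ft/s
Q = A × v_mean = 136 × 3.943 = 536.3 ft³/s

536 ft³/s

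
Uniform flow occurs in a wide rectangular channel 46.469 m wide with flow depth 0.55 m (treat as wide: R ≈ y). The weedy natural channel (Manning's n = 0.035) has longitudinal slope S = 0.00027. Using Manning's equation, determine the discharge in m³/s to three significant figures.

8.05 m³/s

A = b·y = 46.469 × 0.55 = 25.56 m²
Wide channel: R ≈ y = 0.55 m
Q = (1/n)·A·R^(2/3)·S^(1/2) = (1/0.035) × 25.56 × 0.5500^(2/3) × 0.00027^(1/2) = 8.055 m³/s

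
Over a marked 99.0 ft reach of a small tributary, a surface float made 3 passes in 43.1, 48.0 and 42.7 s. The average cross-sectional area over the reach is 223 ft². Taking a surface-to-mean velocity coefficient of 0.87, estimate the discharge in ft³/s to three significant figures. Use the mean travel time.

431 ft³/s

t̄ = (43.1 + 48.0 + 42.7) / 3 = 44.6 s
v_surface = L / t̄ = 99.0 / 44.6 = 2.220 ft/s
v_mean = 0.87 × 2.220 = 1.931 ft/s
Q = A × v_mean = 223 × 1.931 = 430.7 ft³/s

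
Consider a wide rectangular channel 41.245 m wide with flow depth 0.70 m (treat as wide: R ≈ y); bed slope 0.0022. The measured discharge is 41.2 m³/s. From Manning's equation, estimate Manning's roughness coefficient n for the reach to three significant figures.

A = b·y = 41.245 × 0.70 = 28.87 m²
Wide channel: R ≈ y = 0.70 m
n = (1/Q)·A·R^(2/3)·S^(1/2) = (1/41.2) × 28.87 × 0.7884 × 0.04690 = 0.02591

0.0259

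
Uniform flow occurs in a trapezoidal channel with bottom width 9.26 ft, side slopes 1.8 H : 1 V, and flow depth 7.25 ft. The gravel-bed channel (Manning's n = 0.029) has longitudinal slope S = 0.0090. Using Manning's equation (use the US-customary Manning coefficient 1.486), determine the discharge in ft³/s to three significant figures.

2030 ft³/s

A = (b + z·y)·y = (9.26 + 1.8×7.25)×7.25 = 161.7 ft²
P = b + 2y√(1+z²) = 9.26 + 2×7.25×√(1+1.8²) = 39.12 ft
R = A/P = 161.7/39.12 = 4.135 ft
Q = (1.486/n)·A·R^(2/3)·S^(1/2) = (1.486/0.029) × 161.7 × 4.135^(2/3) × 0.0090^(1/2) = 2026 ft³/s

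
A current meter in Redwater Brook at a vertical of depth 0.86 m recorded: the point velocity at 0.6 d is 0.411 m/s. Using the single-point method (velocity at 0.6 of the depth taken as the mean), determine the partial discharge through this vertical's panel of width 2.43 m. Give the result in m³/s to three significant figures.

v̄ = v₀.₆ = 0.411 m/s
q = v̄ × d × w = 0.4110 × 0.86 × 2.43 = 0.8589 m³/s

0.859 m³/s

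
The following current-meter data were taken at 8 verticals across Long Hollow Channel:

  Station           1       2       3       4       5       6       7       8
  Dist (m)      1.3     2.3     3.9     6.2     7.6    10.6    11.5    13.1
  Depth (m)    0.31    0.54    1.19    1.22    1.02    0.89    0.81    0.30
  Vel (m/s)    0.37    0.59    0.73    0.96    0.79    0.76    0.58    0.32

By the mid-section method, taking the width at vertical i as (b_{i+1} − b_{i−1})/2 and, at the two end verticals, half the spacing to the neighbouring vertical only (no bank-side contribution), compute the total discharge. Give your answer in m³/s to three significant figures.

8.09 m³/s

w_1 = (2.3 − 1.3)/2 = 0.5 m; q_1 = 0.37 × 0.31 × 0.5 = 0.05735 m³/s
w_2 = (3.9 − 1.3)/2 = 1.3 m; q_2 = 0.59 × 0.54 × 1.3 = 0.4142 m³/s
w_3 = (6.2 − 2.3)/2 = 1.95 m; q_3 = 0.73 × 1.19 × 1.95 = 1.694 m³/s
w_4 = (7.6 − 3.9)/2 = 1.85 m; q_4 = 0.96 × 1.22 × 1.85 = 2.167 m³/s
w_5 = (10.6 − 6.2)/2 = 2.2 m; q_5 = 0.79 × 1.02 × 2.2 = 1.773 m³/s
w_6 = (11.5 − 7.6)/2 = 1.95 m; q_6 = 0.76 × 0.89 × 1.95 = 1.319 m³/s
w_7 = (13.1 − 10.6)/2 = 1.25 m; q_7 = 0.58 × 0.81 × 1.25 = 0.5873 m³/s
w_8 = (13.1 − 11.5)/2 = 0.8 m; q_8 = 0.32 × 0.30 × 0.8 = 0.07680 m³/s
Q = Σ qᵢ = 8.088 m³/s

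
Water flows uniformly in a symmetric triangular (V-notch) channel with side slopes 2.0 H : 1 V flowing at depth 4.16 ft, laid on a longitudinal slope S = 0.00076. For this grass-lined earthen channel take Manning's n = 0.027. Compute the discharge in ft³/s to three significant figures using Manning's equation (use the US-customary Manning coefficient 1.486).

A = z·y² = 2.0×4.16² = 34.61 ft²
P = 2y√(1+z²) = 2×4.16×√(1+2.0²) = 18.60 ft
R = A/P = 34.61/18.60 = 1.860 ft
Q = (1.486/n)·A·R^(2/3)·S^(1/2) = (1.486/0.027) × 34.61 × 1.860^(2/3) × 0.00076^(1/2) = 79.44 ft³/s

79.4 ft³/s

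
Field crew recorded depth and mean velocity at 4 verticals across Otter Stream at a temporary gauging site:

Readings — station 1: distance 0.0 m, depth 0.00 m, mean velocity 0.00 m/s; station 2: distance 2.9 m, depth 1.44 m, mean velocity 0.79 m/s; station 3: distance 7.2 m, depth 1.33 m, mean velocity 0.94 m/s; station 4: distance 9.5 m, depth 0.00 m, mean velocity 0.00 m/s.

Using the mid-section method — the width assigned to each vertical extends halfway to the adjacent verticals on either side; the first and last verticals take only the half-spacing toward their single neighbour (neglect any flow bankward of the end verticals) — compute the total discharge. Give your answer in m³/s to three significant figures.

8.22 m³/s

w_2 = (7.2 − 0.0)/2 = 3.6 m; q_2 = 0.79 × 1.44 × 3.6 = 4.095 m³/s
w_3 = (9.5 − 2.9)/2 = 3.3 m; q_3 = 0.94 × 1.33 × 3.3 = 4.126 m³/s
Stations 1, 4 contribute zero (depth or velocity is 0).
Q = Σ qᵢ = 8.221 m³/s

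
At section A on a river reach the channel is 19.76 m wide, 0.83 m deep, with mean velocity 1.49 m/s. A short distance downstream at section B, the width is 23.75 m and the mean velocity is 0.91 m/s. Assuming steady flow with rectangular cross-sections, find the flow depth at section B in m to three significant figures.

Q = A₁V₁ = (19.76×0.83) × 1.49 = 24.44 m³/s
d₂ = Q/(b₂ V₂) = 24.44/(23.75×0.91) = 1.131 m

1.13 m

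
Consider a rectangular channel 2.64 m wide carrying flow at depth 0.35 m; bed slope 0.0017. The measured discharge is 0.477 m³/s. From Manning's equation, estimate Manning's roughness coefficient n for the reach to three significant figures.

A = b·y = 2.64 × 0.35 = 0.9240 m²
P = b + 2y = 2.64 + 2×0.35 = 3.340 m
R = A/P = 0.9240/3.340 = 0.2766 m
n = (1/Q)·A·R^(2/3)·S^(1/2) = (1/0.477) × 0.9240 × 0.4246 × 0.04123 = 0.03391

0.0339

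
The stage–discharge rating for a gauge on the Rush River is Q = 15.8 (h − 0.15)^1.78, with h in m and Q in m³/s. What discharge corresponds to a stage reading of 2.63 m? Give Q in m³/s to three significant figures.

Q = 15.8 × (2.63 − 0.15)^1.78 = 15.8 × 2.48^1.78 = 79.58 m³/s

79.6 m³/s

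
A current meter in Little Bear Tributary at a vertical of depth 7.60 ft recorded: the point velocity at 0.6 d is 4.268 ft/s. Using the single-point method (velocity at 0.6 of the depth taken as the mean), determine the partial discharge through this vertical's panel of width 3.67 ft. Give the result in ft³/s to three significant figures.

119 ft³/s

v̄ = v₀.₆ = 4.268 ft/s
q = v̄ × d × w = 4.268 × 7.60 × 3.67 = 119.0 ft³/s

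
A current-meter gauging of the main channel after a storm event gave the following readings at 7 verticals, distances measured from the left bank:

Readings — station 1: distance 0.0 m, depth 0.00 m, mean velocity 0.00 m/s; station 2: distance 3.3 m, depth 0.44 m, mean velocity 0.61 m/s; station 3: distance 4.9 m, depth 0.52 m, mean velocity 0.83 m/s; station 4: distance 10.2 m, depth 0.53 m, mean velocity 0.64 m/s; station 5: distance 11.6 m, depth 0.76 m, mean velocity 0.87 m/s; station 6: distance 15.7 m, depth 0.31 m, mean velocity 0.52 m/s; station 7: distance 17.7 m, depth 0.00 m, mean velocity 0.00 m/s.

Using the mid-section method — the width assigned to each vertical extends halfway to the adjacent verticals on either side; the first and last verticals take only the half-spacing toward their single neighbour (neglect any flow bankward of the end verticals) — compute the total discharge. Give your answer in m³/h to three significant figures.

20100 m³/h

w_2 = (4.9 − 0.0)/2 = 2.45 m; q_2 = 0.61 × 0.44 × 2.45 = 0.6576 m³/s
w_3 = (10.2 − 3.3)/2 = 3.45 m; q_3 = 0.83 × 0.52 × 3.45 = 1.489 m³/s
w_4 = (11.6 − 4.9)/2 = 3.35 m; q_4 = 0.64 × 0.53 × 3.35 = 1.136 m³/s
w_5 = (15.7 − 10.2)/2 = 2.75 m; q_5 = 0.87 × 0.76 × 2.75 = 1.818 m³/s
w_6 = (17.7 − 11.6)/2 = 3.05 m; q_6 = 0.52 × 0.31 × 3.05 = 0.4917 m³/s
Stations 1, 7 contribute zero (depth or velocity is 0).
Q = Σ qᵢ = 5.593 m³/s
= 5.593 × 3600 = 20130 m³/h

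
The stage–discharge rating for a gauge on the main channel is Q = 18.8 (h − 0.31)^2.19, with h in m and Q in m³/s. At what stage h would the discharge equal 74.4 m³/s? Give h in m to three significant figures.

2.18 m

h − h₀ = (Q/C)^(1/b) = (74.4/18.8)^(1/2.19) = 1.874 m
h = 0.31 + 1.874 = 2.184 m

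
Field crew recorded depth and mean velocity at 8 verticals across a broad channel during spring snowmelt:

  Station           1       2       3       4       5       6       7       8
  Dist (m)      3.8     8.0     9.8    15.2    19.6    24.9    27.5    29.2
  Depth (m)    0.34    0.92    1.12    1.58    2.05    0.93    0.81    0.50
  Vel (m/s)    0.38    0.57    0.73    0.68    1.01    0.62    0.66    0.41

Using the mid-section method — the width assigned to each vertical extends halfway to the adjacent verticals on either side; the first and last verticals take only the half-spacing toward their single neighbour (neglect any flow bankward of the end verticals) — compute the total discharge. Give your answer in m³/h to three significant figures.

85300 m³/h

w_1 = (8.0 − 3.8)/2 = 2.1 m; q_1 = 0.38 × 0.34 × 2.1 = 0.2713 m³/s
w_2 = (9.8 − 3.8)/2 = 3 m; q_2 = 0.57 × 0.92 × 3 = 1.573 m³/s
w_3 = (15.2 − 8.0)/2 = 3.6 m; q_3 = 0.73 × 1.12 × 3.6 = 2.943 m³/s
w_4 = (19.6 − 9.8)/2 = 4.9 m; q_4 = 0.68 × 1.58 × 4.9 = 5.265 m³/s
w_5 = (24.9 − 15.2)/2 = 4.85 m; q_5 = 1.01 × 2.05 × 4.85 = 10.04 m³/s
w_6 = (27.5 − 19.6)/2 = 3.95 m; q_6 = 0.62 × 0.93 × 3.95 = 2.278 m³/s
w_7 = (29.2 − 24.9)/2 = 2.15 m; q_7 = 0.66 × 0.81 × 2.15 = 1.149 m³/s
w_8 = (29.2 − 27.5)/2 = 0.85 m; q_8 = 0.41 × 0.50 × 0.85 = 0.1743 m³/s
Q = Σ qᵢ = 23.70 m³/s
= 23.70 × 3600 = 85300 m³/h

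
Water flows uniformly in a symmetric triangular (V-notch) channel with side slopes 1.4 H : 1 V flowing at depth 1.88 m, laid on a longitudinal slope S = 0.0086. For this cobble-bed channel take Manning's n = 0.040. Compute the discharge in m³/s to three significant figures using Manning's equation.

A = z·y² = 1.4×1.88² = 4.948 m²
P = 2y√(1+z²) = 2×1.88×√(1+1.4²) = 6.469 m
R = A/P = 4.948/6.469 = 0.7649 m
Q = (1/n)·A·R^(2/3)·S^(1/2) = (1/0.040) × 4.948 × 0.7649^(2/3) × 0.0086^(1/2) = 9.595 m³/s

9.59 m³/s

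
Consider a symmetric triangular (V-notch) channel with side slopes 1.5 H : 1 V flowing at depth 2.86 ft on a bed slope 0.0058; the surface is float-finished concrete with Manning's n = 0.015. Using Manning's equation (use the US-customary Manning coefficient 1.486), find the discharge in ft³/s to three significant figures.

A = z·y² = 1.5×2.86² = 12.27 ft²
P = 2y√(1+z²) = 2×2.86×√(1+1.5²) = 10.31 ft
R = A/P = 12.27/10.31 = 1.190 ft
Q = (1.486/n)·A·R^(2/3)·S^(1/2) = (1.486/0.015) × 12.27 × 1.190^(2/3) × 0.0058^(1/2) = 103.9 ft³/s

104 ft³/s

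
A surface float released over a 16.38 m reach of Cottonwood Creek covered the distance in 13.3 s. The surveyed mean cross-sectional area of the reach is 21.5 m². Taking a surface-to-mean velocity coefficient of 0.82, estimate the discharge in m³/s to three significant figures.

v_surface = L / t̄ = 16.38 / 13.3 = 1.232 m/s
v_mean = 0.82 × 1.232 = 1.010 m/s
Q = A × v_mean = 21.5 × 1.010 = 21.71 m³/s

21.7 m³/s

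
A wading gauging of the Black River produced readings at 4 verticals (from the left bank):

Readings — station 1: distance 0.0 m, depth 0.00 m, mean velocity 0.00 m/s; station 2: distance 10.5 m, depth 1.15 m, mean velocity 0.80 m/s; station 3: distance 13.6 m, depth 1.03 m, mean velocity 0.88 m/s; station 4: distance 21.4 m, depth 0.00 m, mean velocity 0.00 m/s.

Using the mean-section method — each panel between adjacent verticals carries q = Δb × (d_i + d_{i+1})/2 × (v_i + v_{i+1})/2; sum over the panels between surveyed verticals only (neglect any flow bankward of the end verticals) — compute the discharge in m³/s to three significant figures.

7.02 m³/s

Panel 1-2: Δb = 10.5 m, d̄ = (0.00+1.15)/2 = 0.575, v̄ = (0.00+0.80)/2 = 0.4 → q = 10.5×0.575×0.4 = 2.415 m³/s
Panel 2-3: Δb = 3.1 m, d̄ = (1.15+1.03)/2 = 1.09, v̄ = (0.80+0.88)/2 = 0.84 → q = 3.1×1.09×0.84 = 2.838 m³/s
Panel 3-4: Δb = 7.8 m, d̄ = (1.03+0.00)/2 = 0.515, v̄ = (0.88+0.00)/2 = 0.44 → q = 7.8×0.515×0.44 = 1.767 m³/s
Q = Σ q = 7.021 m³/s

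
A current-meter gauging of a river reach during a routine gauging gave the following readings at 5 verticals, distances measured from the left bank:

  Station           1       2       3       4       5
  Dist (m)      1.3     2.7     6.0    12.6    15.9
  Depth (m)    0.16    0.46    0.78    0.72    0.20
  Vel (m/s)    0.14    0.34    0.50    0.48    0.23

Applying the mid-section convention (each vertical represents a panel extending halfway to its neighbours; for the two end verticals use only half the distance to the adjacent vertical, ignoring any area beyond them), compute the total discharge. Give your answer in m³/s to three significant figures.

w_1 = (2.7 − 1.3)/2 = 0.7 m; q_1 = 0.14 × 0.16 × 0.7 = 0.01568 m³/s
w_2 = (6.0 − 1.3)/2 = 2.35 m; q_2 = 0.34 × 0.46 × 2.35 = 0.3675 m³/s
w_3 = (12.6 − 2.7)/2 = 4.95 m; q_3 = 0.50 × 0.78 × 4.95 = 1.931 m³/s
w_4 = (15.9 − 6.0)/2 = 4.95 m; q_4 = 0.48 × 0.72 × 4.95 = 1.711 m³/s
w_5 = (15.9 − 12.6)/2 = 1.65 m; q_5 = 0.23 × 0.20 × 1.65 = 0.07590 m³/s
Q = Σ qᵢ = 4.100 m³/s

4.10 m³/s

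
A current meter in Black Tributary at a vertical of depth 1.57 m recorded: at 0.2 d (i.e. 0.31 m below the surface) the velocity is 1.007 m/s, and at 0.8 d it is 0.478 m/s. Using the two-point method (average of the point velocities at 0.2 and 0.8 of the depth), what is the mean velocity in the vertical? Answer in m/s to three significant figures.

v̄ = (1.007 + 0.478) / 2 = 0.7425 m/s

0.743 m/s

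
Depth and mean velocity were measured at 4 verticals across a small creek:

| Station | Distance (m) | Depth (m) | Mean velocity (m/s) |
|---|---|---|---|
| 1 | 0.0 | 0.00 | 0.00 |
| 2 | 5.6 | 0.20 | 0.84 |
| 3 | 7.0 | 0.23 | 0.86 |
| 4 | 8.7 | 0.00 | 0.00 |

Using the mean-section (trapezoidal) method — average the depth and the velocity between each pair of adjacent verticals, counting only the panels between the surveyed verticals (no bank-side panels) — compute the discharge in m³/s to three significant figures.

Panel 1-2: Δb = 5.6 m, d̄ = (0.00+0.20)/2 = 0.1, v̄ = (0.00+0.84)/2 = 0.42 → q = 5.6×0.1×0.42 = 0.2352 m³/s
Panel 2-3: Δb = 1.4 m, d̄ = (0.20+0.23)/2 = 0.215, v̄ = (0.84+0.86)/2 = 0.85 → q = 1.4×0.215×0.85 = 0.2559 m³/s
Panel 3-4: Δb = 1.7 m, d̄ = (0.23+0.00)/2 = 0.115, v̄ = (0.86+0.00)/2 = 0.43 → q = 1.7×0.115×0.43 = 0.08407 m³/s
Q = Σ q = 0.5751 m³/s

0.575 m³/s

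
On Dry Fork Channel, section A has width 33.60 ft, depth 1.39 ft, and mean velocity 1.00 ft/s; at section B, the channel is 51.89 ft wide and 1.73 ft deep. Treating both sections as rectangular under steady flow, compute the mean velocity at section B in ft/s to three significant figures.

0.520 ft/s

Q = A₁V₁ = (33.60×1.39) × 1.00 = 46.70 ft³/s
A₂ = 51.89 × 1.73 = 89.77 ft²
V₂ = Q/A₂ = 46.70/89.77 = 0.5203 ft/s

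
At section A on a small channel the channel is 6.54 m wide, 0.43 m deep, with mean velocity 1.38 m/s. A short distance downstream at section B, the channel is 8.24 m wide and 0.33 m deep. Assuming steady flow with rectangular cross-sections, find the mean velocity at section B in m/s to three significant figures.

1.43 m/s

Q = A₁V₁ = (6.54×0.43) × 1.38 = 3.881 m³/s
A₂ = 8.24 × 0.33 = 2.719 m²
V₂ = Q/A₂ = 3.881/2.719 = 1.427 m/s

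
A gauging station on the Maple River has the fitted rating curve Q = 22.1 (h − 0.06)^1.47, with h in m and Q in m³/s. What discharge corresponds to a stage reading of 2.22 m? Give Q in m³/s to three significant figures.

68.6 m³/s

Q = 22.1 × (2.22 − 0.06)^1.47 = 22.1 × 2.16^1.47 = 68.56 m³/s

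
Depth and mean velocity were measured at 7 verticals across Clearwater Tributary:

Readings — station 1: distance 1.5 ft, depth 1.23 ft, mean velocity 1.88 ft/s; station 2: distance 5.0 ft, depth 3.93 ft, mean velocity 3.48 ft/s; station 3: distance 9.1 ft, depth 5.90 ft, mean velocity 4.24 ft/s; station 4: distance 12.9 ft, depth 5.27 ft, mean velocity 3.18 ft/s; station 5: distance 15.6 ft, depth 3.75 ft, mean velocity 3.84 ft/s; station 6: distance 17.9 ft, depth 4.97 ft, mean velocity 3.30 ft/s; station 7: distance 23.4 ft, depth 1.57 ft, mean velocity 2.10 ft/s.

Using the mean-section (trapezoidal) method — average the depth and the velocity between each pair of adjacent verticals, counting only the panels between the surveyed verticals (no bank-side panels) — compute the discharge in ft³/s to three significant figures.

308 ft³/s

Panel 1-2: Δb = 3.5 ft, d̄ = (1.23+3.93)/2 = 2.58, v̄ = (1.88+3.48)/2 = 2.68 → q = 3.5×2.58×2.68 = 24.20 ft³/s
Panel 2-3: Δb = 4.1 ft, d̄ = (3.93+5.90)/2 = 4.915, v̄ = (3.48+4.24)/2 = 3.86 → q = 4.1×4.915×3.86 = 77.78 ft³/s
Panel 3-4: Δb = 3.8 ft, d̄ = (5.90+5.27)/2 = 5.585, v̄ = (4.24+3.18)/2 = 3.71 → q = 3.8×5.585×3.71 = 78.74 ft³/s
Panel 4-5: Δb = 2.7 ft, d̄ = (5.27+3.75)/2 = 4.51, v̄ = (3.18+3.84)/2 = 3.51 → q = 2.7×4.51×3.51 = 42.74 ft³/s
Panel 5-6: Δb = 2.3 ft, d̄ = (3.75+4.97)/2 = 4.36, v̄ = (3.84+3.30)/2 = 3.57 → q = 2.3×4.36×3.57 = 35.80 ft³/s
Panel 6-7: Δb = 5.5 ft, d̄ = (4.97+1.57)/2 = 3.27, v̄ = (3.30+2.10)/2 = 2.7 → q = 5.5×3.27×2.7 = 48.56 ft³/s
Q = Σ q = 307.8 ft³/s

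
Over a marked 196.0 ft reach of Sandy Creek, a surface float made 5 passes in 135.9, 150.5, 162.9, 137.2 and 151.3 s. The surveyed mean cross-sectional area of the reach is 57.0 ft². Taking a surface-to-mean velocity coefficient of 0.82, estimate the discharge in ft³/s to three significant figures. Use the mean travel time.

t̄ = (135.9 + 150.5 + 162.9 + 137.2 + 151.3) / 5 = 147.56 s
v_surface = L / t̄ = 196.0 / 147.56 = 1.328 ft/s
v_mean = 0.82 × 1.328 = 1.089 ft/s
Q = A × v_mean = 57.0 × 1.089 = 62.08 ft³/s

62.1 ft³/s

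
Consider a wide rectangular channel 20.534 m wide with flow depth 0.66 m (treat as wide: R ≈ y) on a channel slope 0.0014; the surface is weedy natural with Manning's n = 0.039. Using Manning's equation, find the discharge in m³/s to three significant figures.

A = b·y = 20.534 × 0.66 = 13.55 m²
Wide channel: R ≈ y = 0.66 m
Q = (1/n)·A·R^(2/3)·S^(1/2) = (1/0.039) × 13.55 × 0.6600^(2/3) × 0.0014^(1/2) = 9.856 m³/s

9.86 m³/s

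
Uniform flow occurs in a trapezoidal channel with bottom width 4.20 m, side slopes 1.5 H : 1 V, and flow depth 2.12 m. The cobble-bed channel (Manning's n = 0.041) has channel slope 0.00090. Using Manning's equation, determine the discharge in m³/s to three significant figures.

A = (b + z·y)·y = (4.20 + 1.5×2.12)×2.12 = 15.65 m²
P = b + 2y√(1+z²) = 4.20 + 2×2.12×√(1+1.5²) = 11.84 m
R = A/P = 15.65/11.84 = 1.321 m
Q = (1/n)·A·R^(2/3)·S^(1/2) = (1/0.041) × 15.65 × 1.321^(2/3) × 0.00090^(1/2) = 13.78 m³/s

13.8 m³/s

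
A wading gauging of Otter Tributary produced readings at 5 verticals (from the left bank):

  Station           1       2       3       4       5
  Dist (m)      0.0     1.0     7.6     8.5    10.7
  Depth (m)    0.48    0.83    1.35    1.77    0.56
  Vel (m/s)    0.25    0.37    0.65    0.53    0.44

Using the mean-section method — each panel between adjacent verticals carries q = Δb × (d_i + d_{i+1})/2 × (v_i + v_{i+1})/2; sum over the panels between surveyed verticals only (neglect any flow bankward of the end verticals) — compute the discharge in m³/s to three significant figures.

Panel 1-2: Δb = 1 m, d̄ = (0.48+0.83)/2 = 0.655, v̄ = (0.25+0.37)/2 = 0.31 → q = 1×0.655×0.31 = 0.2031 m³/s
Panel 2-3: Δb = 6.6 m, d̄ = (0.83+1.35)/2 = 1.09, v̄ = (0.37+0.65)/2 = 0.51 → q = 6.6×1.09×0.51 = 3.669 m³/s
Panel 3-4: Δb = 0.9 m, d̄ = (1.35+1.77)/2 = 1.56, v̄ = (0.65+0.53)/2 = 0.59 → q = 0.9×1.56×0.59 = 0.8284 m³/s
Panel 4-5: Δb = 2.2 m, d̄ = (1.77+0.56)/2 = 1.165, v̄ = (0.53+0.44)/2 = 0.485 → q = 2.2×1.165×0.485 = 1.243 m³/s
Q = Σ q = 5.943 m³/s

5.94 m³/s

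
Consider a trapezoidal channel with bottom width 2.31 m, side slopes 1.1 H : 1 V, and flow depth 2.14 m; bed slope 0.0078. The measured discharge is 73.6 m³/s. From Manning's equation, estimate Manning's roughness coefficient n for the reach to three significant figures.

0.0132

A = (b + z·y)·y = (2.31 + 1.1×2.14)×2.14 = 9.981 m²
P = b + 2y√(1+z²) = 2.31 + 2×2.14×√(1+1.1²) = 8.673 m
R = A/P = 9.981/8.673 = 1.151 m
n = (1/Q)·A·R^(2/3)·S^(1/2) = (1/73.6) × 9.981 × 1.098 × 0.08832 = 0.01315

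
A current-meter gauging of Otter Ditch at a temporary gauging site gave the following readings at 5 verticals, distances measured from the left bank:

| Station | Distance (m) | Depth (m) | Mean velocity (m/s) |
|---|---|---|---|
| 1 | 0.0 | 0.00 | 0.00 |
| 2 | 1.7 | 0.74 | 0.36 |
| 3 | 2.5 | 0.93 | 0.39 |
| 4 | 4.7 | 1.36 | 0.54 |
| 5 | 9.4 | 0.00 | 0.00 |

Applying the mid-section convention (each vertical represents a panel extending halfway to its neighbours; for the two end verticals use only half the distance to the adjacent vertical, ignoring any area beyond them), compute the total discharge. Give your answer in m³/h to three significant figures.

12300 m³/h

w_2 = (2.5 − 0.0)/2 = 1.25 m; q_2 = 0.36 × 0.74 × 1.25 = 0.3330 m³/s
w_3 = (4.7 − 1.7)/2 = 1.5 m; q_3 = 0.39 × 0.93 × 1.5 = 0.5441 m³/s
w_4 = (9.4 − 2.5)/2 = 3.45 m; q_4 = 0.54 × 1.36 × 3.45 = 2.534 m³/s
Stations 1, 5 contribute zero (depth or velocity is 0).
Q = Σ qᵢ = 3.411 m³/s
= 3.411 × 3600 = 12280 m³/h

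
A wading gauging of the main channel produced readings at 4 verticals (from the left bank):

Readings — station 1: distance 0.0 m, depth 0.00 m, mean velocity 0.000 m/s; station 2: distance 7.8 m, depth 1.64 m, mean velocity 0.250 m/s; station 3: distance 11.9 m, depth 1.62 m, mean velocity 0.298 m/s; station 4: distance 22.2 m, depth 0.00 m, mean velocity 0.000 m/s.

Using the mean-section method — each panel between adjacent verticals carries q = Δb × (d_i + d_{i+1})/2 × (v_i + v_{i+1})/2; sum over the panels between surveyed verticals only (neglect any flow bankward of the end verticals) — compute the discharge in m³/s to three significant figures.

3.87 m³/s

Panel 1-2: Δb = 7.8 m, d̄ = (0.00+1.64)/2 = 0.82, v̄ = (0.000+0.250)/2 = 0.125 → q = 7.8×0.82×0.125 = 0.7995 m³/s
Panel 2-3: Δb = 4.1 m, d̄ = (1.64+1.62)/2 = 1.63, v̄ = (0.250+0.298)/2 = 0.274 → q = 4.1×1.63×0.274 = 1.831 m³/s
Panel 3-4: Δb = 10.3 m, d̄ = (1.62+0.00)/2 = 0.81, v̄ = (0.298+0.000)/2 = 0.149 → q = 10.3×0.81×0.149 = 1.243 m³/s
Q = Σ q = 3.874 m³/s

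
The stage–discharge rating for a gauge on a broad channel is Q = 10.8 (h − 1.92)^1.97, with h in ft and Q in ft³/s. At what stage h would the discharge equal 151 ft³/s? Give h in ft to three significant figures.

h − h₀ = (Q/C)^(1/b) = (151/10.8)^(1/1.97) = 3.815 ft
h = 1.92 + 3.815 = 5.735 ft

5.74 ft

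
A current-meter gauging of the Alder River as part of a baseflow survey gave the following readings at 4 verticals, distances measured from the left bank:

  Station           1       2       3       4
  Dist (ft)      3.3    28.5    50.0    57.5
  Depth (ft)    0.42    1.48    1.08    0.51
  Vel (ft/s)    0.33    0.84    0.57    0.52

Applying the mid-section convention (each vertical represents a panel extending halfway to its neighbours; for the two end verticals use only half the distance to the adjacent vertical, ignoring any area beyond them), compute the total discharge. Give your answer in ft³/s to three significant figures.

w_1 = (28.5 − 3.3)/2 = 12.6 ft; q_1 = 0.33 × 0.42 × 12.6 = 1.746 ft³/s
w_2 = (50.0 − 3.3)/2 = 23.35 ft; q_2 = 0.84 × 1.48 × 23.35 = 29.03 ft³/s
w_3 = (57.5 − 28.5)/2 = 14.5 ft; q_3 = 0.57 × 1.08 × 14.5 = 8.926 ft³/s
w_4 = (57.5 − 50.0)/2 = 3.75 ft; q_4 = 0.52 × 0.51 × 3.75 = 0.9945 ft³/s
Q = Σ qᵢ = 40.70 ft³/s

40.7 ft³/s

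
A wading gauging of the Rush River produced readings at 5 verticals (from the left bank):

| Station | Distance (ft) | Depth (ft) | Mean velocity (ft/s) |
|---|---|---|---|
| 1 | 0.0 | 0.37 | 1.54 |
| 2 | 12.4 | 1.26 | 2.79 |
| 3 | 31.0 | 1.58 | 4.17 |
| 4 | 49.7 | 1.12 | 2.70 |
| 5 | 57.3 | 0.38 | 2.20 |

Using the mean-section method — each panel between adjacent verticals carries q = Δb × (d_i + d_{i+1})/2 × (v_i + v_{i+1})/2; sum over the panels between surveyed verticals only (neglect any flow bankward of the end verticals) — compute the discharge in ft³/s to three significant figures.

Panel 1-2: Δb = 12.4 ft, d̄ = (0.37+1.26)/2 = 0.815, v̄ = (1.54+2.79)/2 = 2.165 → q = 12.4×0.815×2.165 = 21.88 ft³/s
Panel 2-3: Δb = 18.6 ft, d̄ = (1.26+1.58)/2 = 1.42, v̄ = (2.79+4.17)/2 = 3.48 → q = 18.6×1.42×3.48 = 91.91 ft³/s
Panel 3-4: Δb = 18.7 ft, d̄ = (1.58+1.12)/2 = 1.35, v̄ = (4.17+2.70)/2 = 3.435 → q = 18.7×1.35×3.435 = 86.72 ft³/s
Panel 4-5: Δb = 7.6 ft, d̄ = (1.12+0.38)/2 = 0.75, v̄ = (2.70+2.20)/2 = 2.45 → q = 7.6×0.75×2.45 = 13.97 ft³/s
Q = Σ q = 214.5 ft³/s

214 ft³/s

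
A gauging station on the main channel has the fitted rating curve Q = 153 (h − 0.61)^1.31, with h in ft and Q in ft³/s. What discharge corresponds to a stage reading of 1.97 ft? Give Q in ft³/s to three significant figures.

229 ft³/s

Q = 153 × (1.97 − 0.61)^1.31 = 153 × 1.36^1.31 = 228.9 ft³/s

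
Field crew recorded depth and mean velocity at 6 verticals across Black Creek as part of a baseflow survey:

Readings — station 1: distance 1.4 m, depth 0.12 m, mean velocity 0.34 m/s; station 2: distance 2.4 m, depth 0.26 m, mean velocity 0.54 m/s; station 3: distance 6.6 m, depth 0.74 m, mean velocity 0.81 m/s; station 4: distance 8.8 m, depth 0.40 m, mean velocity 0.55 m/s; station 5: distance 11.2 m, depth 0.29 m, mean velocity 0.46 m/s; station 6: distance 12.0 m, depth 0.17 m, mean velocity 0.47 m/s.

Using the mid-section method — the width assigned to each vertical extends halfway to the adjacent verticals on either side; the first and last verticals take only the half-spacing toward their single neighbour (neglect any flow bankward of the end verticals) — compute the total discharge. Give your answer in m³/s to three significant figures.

w_1 = (2.4 − 1.4)/2 = 0.5 m; q_1 = 0.34 × 0.12 × 0.5 = 0.02040 m³/s
w_2 = (6.6 − 1.4)/2 = 2.6 m; q_2 = 0.54 × 0.26 × 2.6 = 0.3650 m³/s
w_3 = (8.8 − 2.4)/2 = 3.2 m; q_3 = 0.81 × 0.74 × 3.2 = 1.918 m³/s
w_4 = (11.2 − 6.6)/2 = 2.3 m; q_4 = 0.55 × 0.40 × 2.3 = 0.5060 m³/s
w_5 = (12.0 − 8.8)/2 = 1.6 m; q_5 = 0.46 × 0.29 × 1.6 = 0.2134 m³/s
w_6 = (12.0 − 11.2)/2 = 0.4 m; q_6 = 0.47 × 0.17 × 0.4 = 0.03196 m³/s
Q = Σ qᵢ = 3.055 m³/s

3.05 m³/s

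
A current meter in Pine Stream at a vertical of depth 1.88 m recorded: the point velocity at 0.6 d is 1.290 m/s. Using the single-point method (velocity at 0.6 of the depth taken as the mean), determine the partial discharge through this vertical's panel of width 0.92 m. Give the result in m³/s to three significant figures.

v̄ = v₀.₆ = 1.290 m/s
q = v̄ × d × w = 1.290 × 1.88 × 0.92 = 2.231 m³/s

2.23 m³/s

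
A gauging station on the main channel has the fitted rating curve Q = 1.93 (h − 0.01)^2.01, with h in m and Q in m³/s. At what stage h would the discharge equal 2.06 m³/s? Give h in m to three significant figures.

h − h₀ = (Q/C)^(1/b) = (2.06/1.93)^(1/2.01) = 1.033 m
h = 0.01 + 1.033 = 1.043 m

1.04 m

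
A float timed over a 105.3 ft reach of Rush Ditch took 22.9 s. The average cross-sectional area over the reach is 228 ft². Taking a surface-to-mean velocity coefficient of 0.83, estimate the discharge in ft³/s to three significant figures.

v_surface = L / t̄ = 105.3 / 22.9 = 4.598 ft/s
v_mean = 0.83 × 4.598 = 3.817 ft/s
Q = A × v_mean = 228 × 3.817 = 870.2 ft³/s

870 ft³/s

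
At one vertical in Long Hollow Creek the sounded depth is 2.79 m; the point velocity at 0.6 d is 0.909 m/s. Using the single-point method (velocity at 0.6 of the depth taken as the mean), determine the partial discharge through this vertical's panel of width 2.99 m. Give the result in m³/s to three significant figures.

v̄ = v₀.₆ = 0.909 m/s
q = v̄ × d × w = 0.9090 × 2.79 × 2.99 = 7.583 m³/s

7.58 m³/s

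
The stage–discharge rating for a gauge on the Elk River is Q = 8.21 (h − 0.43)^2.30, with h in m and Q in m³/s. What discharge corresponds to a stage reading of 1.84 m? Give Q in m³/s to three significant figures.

Q = 8.21 × (1.84 − 0.43)^2.30 = 8.21 × 1.41^2.30 = 18.09 m³/s

18.1 m³/s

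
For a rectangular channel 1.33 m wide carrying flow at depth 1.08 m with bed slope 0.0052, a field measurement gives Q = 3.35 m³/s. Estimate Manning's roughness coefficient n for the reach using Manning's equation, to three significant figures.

0.0171

A = b·y = 1.33 × 1.08 = 1.436 m²
P = b + 2y = 1.33 + 2×1.08 = 3.490 m
R = A/P = 1.436/3.490 = 0.4116 m
n = (1/Q)·A·R^(2/3)·S^(1/2) = (1/3.35) × 1.436 × 0.5533 × 0.07211 = 0.01711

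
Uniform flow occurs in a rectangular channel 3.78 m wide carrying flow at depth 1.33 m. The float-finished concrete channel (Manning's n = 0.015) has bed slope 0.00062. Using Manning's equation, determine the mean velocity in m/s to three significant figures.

A = b·y = 3.78 × 1.33 = 5.027 m²
P = b + 2y = 3.78 + 2×1.33 = 6.440 m
R = A/P = 5.027/6.440 = 0.7807 m
Q = (1/n)·A·R^(2/3)·S^(1/2) = (1/0.015) × 5.027 × 0.7807^(2/3) × 0.00062^(1/2) = 7.075 m³/s
V = Q/A = 7.075/5.027 = 1.407 m/s

1.41 m/s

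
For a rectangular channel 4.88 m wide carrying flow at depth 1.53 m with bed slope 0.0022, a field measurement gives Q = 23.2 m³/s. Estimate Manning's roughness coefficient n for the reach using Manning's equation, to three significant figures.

A = b·y = 4.88 × 1.53 = 7.466 m²
P = b + 2y = 4.88 + 2×1.53 = 7.940 m
R = A/P = 7.466/7.940 = 0.9404 m
n = (1/Q)·A·R^(2/3)·S^(1/2) = (1/23.2) × 7.466 × 0.9598 × 0.04690 = 0.01449

0.0145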